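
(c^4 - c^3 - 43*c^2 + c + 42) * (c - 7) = c^5 - 8*c^4 - 36*c^3 + 302*c^2 + 35*c - 294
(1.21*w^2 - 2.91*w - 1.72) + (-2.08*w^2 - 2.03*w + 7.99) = -0.87*w^2 - 4.94*w + 6.27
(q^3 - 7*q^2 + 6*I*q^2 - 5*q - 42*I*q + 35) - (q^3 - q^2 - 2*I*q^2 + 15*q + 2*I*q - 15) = -6*q^2 + 8*I*q^2 - 20*q - 44*I*q + 50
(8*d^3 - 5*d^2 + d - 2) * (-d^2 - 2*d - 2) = -8*d^5 - 11*d^4 - 7*d^3 + 10*d^2 + 2*d + 4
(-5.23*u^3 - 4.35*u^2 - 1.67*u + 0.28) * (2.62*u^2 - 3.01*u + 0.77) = -13.7026*u^5 + 4.3453*u^4 + 4.691*u^3 + 2.4108*u^2 - 2.1287*u + 0.2156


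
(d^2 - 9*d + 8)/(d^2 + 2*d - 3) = (d - 8)/(d + 3)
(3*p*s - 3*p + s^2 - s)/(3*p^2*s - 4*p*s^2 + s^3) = (3*p*s - 3*p + s^2 - s)/(s*(3*p^2 - 4*p*s + s^2))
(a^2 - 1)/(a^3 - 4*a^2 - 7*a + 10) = (a + 1)/(a^2 - 3*a - 10)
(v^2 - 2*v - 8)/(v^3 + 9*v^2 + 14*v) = (v - 4)/(v*(v + 7))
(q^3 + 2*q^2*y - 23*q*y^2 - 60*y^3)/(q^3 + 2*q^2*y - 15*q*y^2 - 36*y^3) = (-q^2 + q*y + 20*y^2)/(-q^2 + q*y + 12*y^2)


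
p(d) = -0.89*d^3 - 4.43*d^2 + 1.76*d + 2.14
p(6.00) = -339.02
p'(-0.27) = 3.96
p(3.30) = -72.28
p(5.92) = -327.35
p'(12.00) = -489.04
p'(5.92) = -144.27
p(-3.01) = -19.02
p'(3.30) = -56.55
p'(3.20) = -53.93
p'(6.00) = -147.52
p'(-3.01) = 4.24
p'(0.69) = -5.62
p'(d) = -2.67*d^2 - 8.86*d + 1.76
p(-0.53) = 0.10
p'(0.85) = -7.70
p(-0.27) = 1.36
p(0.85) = -0.11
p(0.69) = 0.95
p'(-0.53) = 5.71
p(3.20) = -66.75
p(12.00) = -2152.58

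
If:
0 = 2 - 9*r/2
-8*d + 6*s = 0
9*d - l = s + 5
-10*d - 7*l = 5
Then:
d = 90/191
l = -265/191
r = 4/9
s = 120/191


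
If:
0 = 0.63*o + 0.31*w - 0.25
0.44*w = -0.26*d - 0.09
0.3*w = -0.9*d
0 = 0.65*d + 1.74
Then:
No Solution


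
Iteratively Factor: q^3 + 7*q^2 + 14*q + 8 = (q + 4)*(q^2 + 3*q + 2) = (q + 2)*(q + 4)*(q + 1)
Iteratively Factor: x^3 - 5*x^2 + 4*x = (x)*(x^2 - 5*x + 4) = x*(x - 1)*(x - 4)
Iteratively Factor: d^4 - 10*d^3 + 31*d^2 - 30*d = (d - 2)*(d^3 - 8*d^2 + 15*d) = (d - 5)*(d - 2)*(d^2 - 3*d) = d*(d - 5)*(d - 2)*(d - 3)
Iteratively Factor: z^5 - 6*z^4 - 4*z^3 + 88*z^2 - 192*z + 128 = (z - 4)*(z^4 - 2*z^3 - 12*z^2 + 40*z - 32) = (z - 4)*(z - 2)*(z^3 - 12*z + 16) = (z - 4)*(z - 2)^2*(z^2 + 2*z - 8) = (z - 4)*(z - 2)^3*(z + 4)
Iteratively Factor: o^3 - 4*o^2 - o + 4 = (o - 1)*(o^2 - 3*o - 4) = (o - 4)*(o - 1)*(o + 1)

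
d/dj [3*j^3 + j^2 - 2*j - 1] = 9*j^2 + 2*j - 2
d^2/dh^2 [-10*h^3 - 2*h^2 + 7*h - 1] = -60*h - 4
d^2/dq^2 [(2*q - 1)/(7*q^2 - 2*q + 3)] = 2*((11 - 42*q)*(7*q^2 - 2*q + 3) + 4*(2*q - 1)*(7*q - 1)^2)/(7*q^2 - 2*q + 3)^3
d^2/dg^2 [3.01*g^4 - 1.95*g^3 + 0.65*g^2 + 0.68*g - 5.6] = 36.12*g^2 - 11.7*g + 1.3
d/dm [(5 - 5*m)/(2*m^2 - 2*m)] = 5/(2*m^2)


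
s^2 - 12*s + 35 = (s - 7)*(s - 5)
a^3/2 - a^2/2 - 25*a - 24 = (a/2 + 1/2)*(a - 8)*(a + 6)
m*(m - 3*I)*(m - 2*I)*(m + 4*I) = m^4 - I*m^3 + 14*m^2 - 24*I*m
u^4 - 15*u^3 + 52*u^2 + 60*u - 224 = (u - 8)*(u - 7)*(u - 2)*(u + 2)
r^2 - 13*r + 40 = (r - 8)*(r - 5)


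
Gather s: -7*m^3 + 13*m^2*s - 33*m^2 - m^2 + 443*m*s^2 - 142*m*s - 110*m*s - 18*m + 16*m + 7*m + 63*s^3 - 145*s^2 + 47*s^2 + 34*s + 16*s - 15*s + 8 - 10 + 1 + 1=-7*m^3 - 34*m^2 + 5*m + 63*s^3 + s^2*(443*m - 98) + s*(13*m^2 - 252*m + 35)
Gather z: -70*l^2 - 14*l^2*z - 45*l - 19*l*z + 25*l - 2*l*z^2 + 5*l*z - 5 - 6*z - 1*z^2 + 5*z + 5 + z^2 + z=-70*l^2 - 2*l*z^2 - 20*l + z*(-14*l^2 - 14*l)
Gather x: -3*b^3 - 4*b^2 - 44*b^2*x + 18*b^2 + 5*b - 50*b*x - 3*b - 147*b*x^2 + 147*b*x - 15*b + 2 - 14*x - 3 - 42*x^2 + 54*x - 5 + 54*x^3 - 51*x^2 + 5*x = -3*b^3 + 14*b^2 - 13*b + 54*x^3 + x^2*(-147*b - 93) + x*(-44*b^2 + 97*b + 45) - 6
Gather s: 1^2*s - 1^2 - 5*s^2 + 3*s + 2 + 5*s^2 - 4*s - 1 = 0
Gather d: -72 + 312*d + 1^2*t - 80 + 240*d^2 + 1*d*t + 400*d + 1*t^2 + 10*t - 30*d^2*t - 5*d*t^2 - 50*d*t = d^2*(240 - 30*t) + d*(-5*t^2 - 49*t + 712) + t^2 + 11*t - 152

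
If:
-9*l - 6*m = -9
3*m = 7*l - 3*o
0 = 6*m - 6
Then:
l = 1/3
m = 1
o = -2/9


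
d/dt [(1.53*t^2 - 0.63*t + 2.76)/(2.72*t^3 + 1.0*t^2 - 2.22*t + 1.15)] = (-4.1616*t^4 + 3.4272*t^3 - 25.2882*t^2 - 2.001*t + 5.4027)/(7.3984*t^6 + 5.44*t^5 - 11.0768*t^4 + 1.816*t^3 + 7.2284*t^2 - 5.106*t + 1.3225)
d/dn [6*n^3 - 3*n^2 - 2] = 6*n*(3*n - 1)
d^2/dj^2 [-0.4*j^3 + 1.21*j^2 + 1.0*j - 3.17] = 2.42 - 2.4*j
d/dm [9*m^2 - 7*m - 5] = 18*m - 7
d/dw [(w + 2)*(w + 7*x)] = 2*w + 7*x + 2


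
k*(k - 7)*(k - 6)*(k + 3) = k^4 - 10*k^3 + 3*k^2 + 126*k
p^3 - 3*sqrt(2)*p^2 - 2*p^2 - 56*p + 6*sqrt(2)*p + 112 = (p - 2)*(p - 7*sqrt(2))*(p + 4*sqrt(2))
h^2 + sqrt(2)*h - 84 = (h - 6*sqrt(2))*(h + 7*sqrt(2))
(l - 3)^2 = l^2 - 6*l + 9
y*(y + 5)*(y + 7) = y^3 + 12*y^2 + 35*y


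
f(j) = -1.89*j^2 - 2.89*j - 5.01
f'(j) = -3.78*j - 2.89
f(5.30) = -73.42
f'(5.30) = -22.92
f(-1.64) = -5.35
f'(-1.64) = 3.31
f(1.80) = -16.34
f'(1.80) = -9.69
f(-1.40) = -4.67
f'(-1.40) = 2.40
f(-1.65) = -5.39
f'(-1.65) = 3.35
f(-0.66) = -3.93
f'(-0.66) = -0.40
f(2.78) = -27.65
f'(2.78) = -13.40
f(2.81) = -28.05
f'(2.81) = -13.51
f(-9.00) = -132.09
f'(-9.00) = 31.13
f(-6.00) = -55.71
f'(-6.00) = 19.79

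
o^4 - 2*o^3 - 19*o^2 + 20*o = o*(o - 5)*(o - 1)*(o + 4)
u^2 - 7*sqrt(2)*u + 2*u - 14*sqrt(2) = (u + 2)*(u - 7*sqrt(2))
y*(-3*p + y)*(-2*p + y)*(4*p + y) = 24*p^3*y - 14*p^2*y^2 - p*y^3 + y^4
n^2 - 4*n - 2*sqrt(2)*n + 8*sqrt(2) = (n - 4)*(n - 2*sqrt(2))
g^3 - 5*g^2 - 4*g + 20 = (g - 5)*(g - 2)*(g + 2)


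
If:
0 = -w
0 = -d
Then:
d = 0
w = 0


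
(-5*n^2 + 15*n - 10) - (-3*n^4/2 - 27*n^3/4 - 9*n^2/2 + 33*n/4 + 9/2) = 3*n^4/2 + 27*n^3/4 - n^2/2 + 27*n/4 - 29/2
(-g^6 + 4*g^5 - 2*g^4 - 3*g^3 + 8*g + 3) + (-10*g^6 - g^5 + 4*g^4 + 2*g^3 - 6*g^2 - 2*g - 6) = -11*g^6 + 3*g^5 + 2*g^4 - g^3 - 6*g^2 + 6*g - 3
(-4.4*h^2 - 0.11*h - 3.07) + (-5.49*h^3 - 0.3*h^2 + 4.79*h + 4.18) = -5.49*h^3 - 4.7*h^2 + 4.68*h + 1.11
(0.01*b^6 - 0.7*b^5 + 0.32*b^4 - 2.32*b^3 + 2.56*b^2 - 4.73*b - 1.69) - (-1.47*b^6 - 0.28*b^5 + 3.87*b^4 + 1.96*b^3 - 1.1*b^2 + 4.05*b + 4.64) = 1.48*b^6 - 0.42*b^5 - 3.55*b^4 - 4.28*b^3 + 3.66*b^2 - 8.78*b - 6.33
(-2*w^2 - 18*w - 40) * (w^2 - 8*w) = -2*w^4 - 2*w^3 + 104*w^2 + 320*w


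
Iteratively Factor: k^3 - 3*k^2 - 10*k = (k)*(k^2 - 3*k - 10) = k*(k - 5)*(k + 2)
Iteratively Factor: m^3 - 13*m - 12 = (m - 4)*(m^2 + 4*m + 3) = (m - 4)*(m + 1)*(m + 3)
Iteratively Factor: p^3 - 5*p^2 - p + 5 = (p - 1)*(p^2 - 4*p - 5) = (p - 5)*(p - 1)*(p + 1)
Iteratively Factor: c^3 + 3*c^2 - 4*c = (c)*(c^2 + 3*c - 4) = c*(c - 1)*(c + 4)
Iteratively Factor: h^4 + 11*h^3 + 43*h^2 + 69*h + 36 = (h + 1)*(h^3 + 10*h^2 + 33*h + 36) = (h + 1)*(h + 3)*(h^2 + 7*h + 12) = (h + 1)*(h + 3)^2*(h + 4)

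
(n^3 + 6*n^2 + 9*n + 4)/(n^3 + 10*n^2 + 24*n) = (n^2 + 2*n + 1)/(n*(n + 6))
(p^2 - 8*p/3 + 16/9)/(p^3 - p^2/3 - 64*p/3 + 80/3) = (p - 4/3)/(p^2 + p - 20)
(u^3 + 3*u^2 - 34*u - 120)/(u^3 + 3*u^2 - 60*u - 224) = (u^2 - u - 30)/(u^2 - u - 56)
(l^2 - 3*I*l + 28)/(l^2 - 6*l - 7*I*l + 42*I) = (l + 4*I)/(l - 6)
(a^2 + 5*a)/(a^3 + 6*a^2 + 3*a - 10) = a/(a^2 + a - 2)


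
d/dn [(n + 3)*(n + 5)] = 2*n + 8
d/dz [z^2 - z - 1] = 2*z - 1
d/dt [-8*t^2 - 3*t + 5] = -16*t - 3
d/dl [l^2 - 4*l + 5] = 2*l - 4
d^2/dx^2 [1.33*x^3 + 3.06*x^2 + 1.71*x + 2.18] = 7.98*x + 6.12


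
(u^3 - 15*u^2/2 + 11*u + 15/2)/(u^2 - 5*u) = u - 5/2 - 3/(2*u)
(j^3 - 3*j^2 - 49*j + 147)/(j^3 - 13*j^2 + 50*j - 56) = (j^2 + 4*j - 21)/(j^2 - 6*j + 8)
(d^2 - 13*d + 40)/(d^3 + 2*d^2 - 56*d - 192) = (d - 5)/(d^2 + 10*d + 24)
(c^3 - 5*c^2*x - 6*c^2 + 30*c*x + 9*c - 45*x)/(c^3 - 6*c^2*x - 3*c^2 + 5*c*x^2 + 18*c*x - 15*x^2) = (3 - c)/(-c + x)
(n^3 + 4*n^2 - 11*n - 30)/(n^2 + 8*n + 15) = (n^2 - n - 6)/(n + 3)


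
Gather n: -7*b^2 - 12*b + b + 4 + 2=-7*b^2 - 11*b + 6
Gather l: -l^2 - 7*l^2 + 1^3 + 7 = 8 - 8*l^2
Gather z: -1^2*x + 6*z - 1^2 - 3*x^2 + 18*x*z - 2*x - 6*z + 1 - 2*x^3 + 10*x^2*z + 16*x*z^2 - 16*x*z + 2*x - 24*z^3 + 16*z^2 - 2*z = -2*x^3 - 3*x^2 - x - 24*z^3 + z^2*(16*x + 16) + z*(10*x^2 + 2*x - 2)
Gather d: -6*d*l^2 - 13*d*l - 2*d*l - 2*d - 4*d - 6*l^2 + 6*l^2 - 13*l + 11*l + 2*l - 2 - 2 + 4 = d*(-6*l^2 - 15*l - 6)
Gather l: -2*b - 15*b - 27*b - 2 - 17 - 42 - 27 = -44*b - 88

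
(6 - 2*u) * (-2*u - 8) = 4*u^2 + 4*u - 48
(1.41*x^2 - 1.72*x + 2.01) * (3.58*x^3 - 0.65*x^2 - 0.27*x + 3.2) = 5.0478*x^5 - 7.0741*x^4 + 7.9331*x^3 + 3.6699*x^2 - 6.0467*x + 6.432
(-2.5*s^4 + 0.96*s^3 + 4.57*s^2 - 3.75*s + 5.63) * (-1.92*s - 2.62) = 4.8*s^5 + 4.7068*s^4 - 11.2896*s^3 - 4.7734*s^2 - 0.984599999999999*s - 14.7506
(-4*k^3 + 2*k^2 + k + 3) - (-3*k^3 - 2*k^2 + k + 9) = -k^3 + 4*k^2 - 6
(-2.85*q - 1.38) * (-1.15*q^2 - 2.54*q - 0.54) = 3.2775*q^3 + 8.826*q^2 + 5.0442*q + 0.7452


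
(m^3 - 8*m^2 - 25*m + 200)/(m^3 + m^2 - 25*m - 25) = (m - 8)/(m + 1)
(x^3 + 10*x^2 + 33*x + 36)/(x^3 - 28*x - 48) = (x^2 + 6*x + 9)/(x^2 - 4*x - 12)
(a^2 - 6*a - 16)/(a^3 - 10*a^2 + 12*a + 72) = (a - 8)/(a^2 - 12*a + 36)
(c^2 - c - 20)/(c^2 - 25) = (c + 4)/(c + 5)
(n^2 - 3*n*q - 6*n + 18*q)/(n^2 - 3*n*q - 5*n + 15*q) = (n - 6)/(n - 5)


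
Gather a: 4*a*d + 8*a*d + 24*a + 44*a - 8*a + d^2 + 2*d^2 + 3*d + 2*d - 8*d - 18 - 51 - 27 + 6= a*(12*d + 60) + 3*d^2 - 3*d - 90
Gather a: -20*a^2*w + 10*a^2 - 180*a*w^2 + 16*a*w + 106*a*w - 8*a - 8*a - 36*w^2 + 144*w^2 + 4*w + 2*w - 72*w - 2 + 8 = a^2*(10 - 20*w) + a*(-180*w^2 + 122*w - 16) + 108*w^2 - 66*w + 6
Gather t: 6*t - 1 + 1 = 6*t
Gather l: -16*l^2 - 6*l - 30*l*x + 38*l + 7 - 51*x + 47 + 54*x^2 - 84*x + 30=-16*l^2 + l*(32 - 30*x) + 54*x^2 - 135*x + 84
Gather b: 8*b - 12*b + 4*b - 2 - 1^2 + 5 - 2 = 0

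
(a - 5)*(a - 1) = a^2 - 6*a + 5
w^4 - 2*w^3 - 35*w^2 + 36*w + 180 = (w - 6)*(w - 3)*(w + 2)*(w + 5)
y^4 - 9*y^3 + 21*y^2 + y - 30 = (y - 5)*(y - 3)*(y - 2)*(y + 1)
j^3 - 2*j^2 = j^2*(j - 2)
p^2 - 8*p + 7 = (p - 7)*(p - 1)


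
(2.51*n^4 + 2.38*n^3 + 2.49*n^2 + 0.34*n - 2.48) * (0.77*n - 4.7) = 1.9327*n^5 - 9.9644*n^4 - 9.2687*n^3 - 11.4412*n^2 - 3.5076*n + 11.656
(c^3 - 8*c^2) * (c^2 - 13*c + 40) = c^5 - 21*c^4 + 144*c^3 - 320*c^2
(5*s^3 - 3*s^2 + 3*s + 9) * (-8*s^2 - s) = -40*s^5 + 19*s^4 - 21*s^3 - 75*s^2 - 9*s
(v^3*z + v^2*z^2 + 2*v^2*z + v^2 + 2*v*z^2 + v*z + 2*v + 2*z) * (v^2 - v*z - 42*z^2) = v^5*z + 2*v^4*z + v^4 - 43*v^3*z^3 + 2*v^3 - 42*v^2*z^4 - 86*v^2*z^3 - 43*v^2*z^2 - 84*v*z^4 - 42*v*z^3 - 86*v*z^2 - 84*z^3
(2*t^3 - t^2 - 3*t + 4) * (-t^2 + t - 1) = -2*t^5 + 3*t^4 - 6*t^2 + 7*t - 4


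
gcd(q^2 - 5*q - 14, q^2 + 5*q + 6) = q + 2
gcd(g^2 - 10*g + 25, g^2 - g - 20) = g - 5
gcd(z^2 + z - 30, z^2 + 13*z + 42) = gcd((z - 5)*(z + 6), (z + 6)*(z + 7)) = z + 6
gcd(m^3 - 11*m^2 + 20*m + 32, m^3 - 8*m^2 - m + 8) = m^2 - 7*m - 8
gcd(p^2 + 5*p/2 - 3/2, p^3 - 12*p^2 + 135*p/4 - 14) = p - 1/2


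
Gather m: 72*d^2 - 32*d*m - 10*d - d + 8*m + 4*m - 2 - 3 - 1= 72*d^2 - 11*d + m*(12 - 32*d) - 6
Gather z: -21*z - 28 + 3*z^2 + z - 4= 3*z^2 - 20*z - 32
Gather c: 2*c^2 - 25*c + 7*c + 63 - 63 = 2*c^2 - 18*c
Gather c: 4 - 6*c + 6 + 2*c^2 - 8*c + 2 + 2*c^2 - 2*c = 4*c^2 - 16*c + 12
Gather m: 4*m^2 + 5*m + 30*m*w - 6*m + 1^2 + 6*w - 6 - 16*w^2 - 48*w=4*m^2 + m*(30*w - 1) - 16*w^2 - 42*w - 5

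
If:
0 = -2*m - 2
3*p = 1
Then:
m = -1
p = 1/3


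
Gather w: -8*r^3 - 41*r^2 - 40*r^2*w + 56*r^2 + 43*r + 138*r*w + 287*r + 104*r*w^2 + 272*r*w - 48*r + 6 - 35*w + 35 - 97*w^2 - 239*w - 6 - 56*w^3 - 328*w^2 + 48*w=-8*r^3 + 15*r^2 + 282*r - 56*w^3 + w^2*(104*r - 425) + w*(-40*r^2 + 410*r - 226) + 35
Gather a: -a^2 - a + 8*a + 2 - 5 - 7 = -a^2 + 7*a - 10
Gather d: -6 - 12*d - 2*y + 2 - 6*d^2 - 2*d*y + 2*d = -6*d^2 + d*(-2*y - 10) - 2*y - 4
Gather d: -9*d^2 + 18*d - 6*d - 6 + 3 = -9*d^2 + 12*d - 3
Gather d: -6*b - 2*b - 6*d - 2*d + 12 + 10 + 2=-8*b - 8*d + 24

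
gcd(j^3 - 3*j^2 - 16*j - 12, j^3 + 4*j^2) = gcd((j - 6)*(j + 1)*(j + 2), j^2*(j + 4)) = 1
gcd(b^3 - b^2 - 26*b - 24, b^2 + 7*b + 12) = b + 4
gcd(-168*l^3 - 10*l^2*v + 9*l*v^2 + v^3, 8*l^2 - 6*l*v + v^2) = -4*l + v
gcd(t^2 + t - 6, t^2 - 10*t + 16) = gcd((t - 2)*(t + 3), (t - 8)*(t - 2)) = t - 2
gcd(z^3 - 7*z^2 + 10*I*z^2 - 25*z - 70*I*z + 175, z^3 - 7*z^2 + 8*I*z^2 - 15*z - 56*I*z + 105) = z^2 + z*(-7 + 5*I) - 35*I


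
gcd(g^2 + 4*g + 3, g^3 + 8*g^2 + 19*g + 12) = g^2 + 4*g + 3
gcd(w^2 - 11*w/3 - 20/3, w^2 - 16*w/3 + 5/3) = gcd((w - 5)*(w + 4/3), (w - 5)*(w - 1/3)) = w - 5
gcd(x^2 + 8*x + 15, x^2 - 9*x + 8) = 1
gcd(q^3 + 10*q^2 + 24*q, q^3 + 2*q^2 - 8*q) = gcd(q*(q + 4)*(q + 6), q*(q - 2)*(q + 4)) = q^2 + 4*q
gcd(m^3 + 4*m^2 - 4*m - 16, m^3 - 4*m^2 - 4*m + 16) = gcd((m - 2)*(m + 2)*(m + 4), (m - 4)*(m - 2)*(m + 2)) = m^2 - 4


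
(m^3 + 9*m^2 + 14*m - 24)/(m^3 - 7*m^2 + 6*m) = (m^2 + 10*m + 24)/(m*(m - 6))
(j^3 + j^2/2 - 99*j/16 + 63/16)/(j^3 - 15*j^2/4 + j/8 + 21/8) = (16*j^3 + 8*j^2 - 99*j + 63)/(2*(8*j^3 - 30*j^2 + j + 21))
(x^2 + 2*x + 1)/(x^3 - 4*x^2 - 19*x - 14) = (x + 1)/(x^2 - 5*x - 14)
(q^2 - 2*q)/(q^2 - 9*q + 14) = q/(q - 7)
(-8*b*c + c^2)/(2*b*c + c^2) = (-8*b + c)/(2*b + c)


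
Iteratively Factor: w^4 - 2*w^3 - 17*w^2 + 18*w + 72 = (w - 4)*(w^3 + 2*w^2 - 9*w - 18) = (w - 4)*(w + 3)*(w^2 - w - 6) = (w - 4)*(w - 3)*(w + 3)*(w + 2)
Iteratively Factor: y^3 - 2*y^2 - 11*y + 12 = (y - 1)*(y^2 - y - 12) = (y - 4)*(y - 1)*(y + 3)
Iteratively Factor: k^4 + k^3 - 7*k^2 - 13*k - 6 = (k + 1)*(k^3 - 7*k - 6) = (k + 1)*(k + 2)*(k^2 - 2*k - 3) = (k - 3)*(k + 1)*(k + 2)*(k + 1)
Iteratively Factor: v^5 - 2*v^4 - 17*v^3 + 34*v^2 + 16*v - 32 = (v - 4)*(v^4 + 2*v^3 - 9*v^2 - 2*v + 8) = (v - 4)*(v - 2)*(v^3 + 4*v^2 - v - 4) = (v - 4)*(v - 2)*(v + 4)*(v^2 - 1) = (v - 4)*(v - 2)*(v + 1)*(v + 4)*(v - 1)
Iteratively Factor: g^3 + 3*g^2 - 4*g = (g + 4)*(g^2 - g) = (g - 1)*(g + 4)*(g)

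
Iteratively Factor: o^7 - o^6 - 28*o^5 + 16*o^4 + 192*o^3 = (o + 4)*(o^6 - 5*o^5 - 8*o^4 + 48*o^3) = (o - 4)*(o + 4)*(o^5 - o^4 - 12*o^3) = o*(o - 4)*(o + 4)*(o^4 - o^3 - 12*o^2) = o*(o - 4)*(o + 3)*(o + 4)*(o^3 - 4*o^2) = o^2*(o - 4)*(o + 3)*(o + 4)*(o^2 - 4*o) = o^3*(o - 4)*(o + 3)*(o + 4)*(o - 4)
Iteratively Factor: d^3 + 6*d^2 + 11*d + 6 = (d + 2)*(d^2 + 4*d + 3) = (d + 2)*(d + 3)*(d + 1)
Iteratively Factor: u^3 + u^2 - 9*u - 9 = (u - 3)*(u^2 + 4*u + 3) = (u - 3)*(u + 3)*(u + 1)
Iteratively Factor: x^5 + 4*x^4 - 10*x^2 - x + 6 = (x + 2)*(x^4 + 2*x^3 - 4*x^2 - 2*x + 3) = (x + 1)*(x + 2)*(x^3 + x^2 - 5*x + 3) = (x - 1)*(x + 1)*(x + 2)*(x^2 + 2*x - 3) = (x - 1)^2*(x + 1)*(x + 2)*(x + 3)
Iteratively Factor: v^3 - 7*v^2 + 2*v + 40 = (v - 4)*(v^2 - 3*v - 10) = (v - 5)*(v - 4)*(v + 2)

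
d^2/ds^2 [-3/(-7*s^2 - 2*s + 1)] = 6*(-49*s^2 - 14*s + 4*(7*s + 1)^2 + 7)/(7*s^2 + 2*s - 1)^3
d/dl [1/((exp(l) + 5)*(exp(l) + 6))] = (-2*exp(l) - 11)*exp(l)/(exp(4*l) + 22*exp(3*l) + 181*exp(2*l) + 660*exp(l) + 900)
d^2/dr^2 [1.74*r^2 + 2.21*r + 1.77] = 3.48000000000000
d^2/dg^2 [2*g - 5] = 0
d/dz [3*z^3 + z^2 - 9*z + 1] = 9*z^2 + 2*z - 9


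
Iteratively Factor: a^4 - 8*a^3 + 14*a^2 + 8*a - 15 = (a - 3)*(a^3 - 5*a^2 - a + 5) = (a - 3)*(a - 1)*(a^2 - 4*a - 5) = (a - 3)*(a - 1)*(a + 1)*(a - 5)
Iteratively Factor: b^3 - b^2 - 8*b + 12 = (b - 2)*(b^2 + b - 6) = (b - 2)*(b + 3)*(b - 2)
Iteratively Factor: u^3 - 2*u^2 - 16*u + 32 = (u - 2)*(u^2 - 16) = (u - 2)*(u + 4)*(u - 4)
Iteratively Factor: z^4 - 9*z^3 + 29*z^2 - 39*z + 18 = (z - 2)*(z^3 - 7*z^2 + 15*z - 9) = (z - 3)*(z - 2)*(z^2 - 4*z + 3) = (z - 3)^2*(z - 2)*(z - 1)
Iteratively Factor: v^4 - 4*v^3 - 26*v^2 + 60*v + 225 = (v + 3)*(v^3 - 7*v^2 - 5*v + 75) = (v + 3)^2*(v^2 - 10*v + 25) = (v - 5)*(v + 3)^2*(v - 5)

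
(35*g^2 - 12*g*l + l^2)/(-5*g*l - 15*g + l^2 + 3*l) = (-7*g + l)/(l + 3)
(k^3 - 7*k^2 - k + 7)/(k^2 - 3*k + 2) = (k^2 - 6*k - 7)/(k - 2)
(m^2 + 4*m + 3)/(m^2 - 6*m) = (m^2 + 4*m + 3)/(m*(m - 6))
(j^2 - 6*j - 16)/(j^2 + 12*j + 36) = (j^2 - 6*j - 16)/(j^2 + 12*j + 36)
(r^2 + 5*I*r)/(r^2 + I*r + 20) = r/(r - 4*I)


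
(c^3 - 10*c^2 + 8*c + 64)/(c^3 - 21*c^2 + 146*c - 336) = (c^2 - 2*c - 8)/(c^2 - 13*c + 42)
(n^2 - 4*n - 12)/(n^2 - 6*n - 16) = (n - 6)/(n - 8)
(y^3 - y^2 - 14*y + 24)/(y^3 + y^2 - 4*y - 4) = (y^2 + y - 12)/(y^2 + 3*y + 2)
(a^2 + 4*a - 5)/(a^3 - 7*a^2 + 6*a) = (a + 5)/(a*(a - 6))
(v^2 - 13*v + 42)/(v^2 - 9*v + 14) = (v - 6)/(v - 2)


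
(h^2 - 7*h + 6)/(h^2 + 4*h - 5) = (h - 6)/(h + 5)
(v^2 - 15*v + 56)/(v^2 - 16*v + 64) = (v - 7)/(v - 8)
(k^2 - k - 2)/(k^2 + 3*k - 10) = (k + 1)/(k + 5)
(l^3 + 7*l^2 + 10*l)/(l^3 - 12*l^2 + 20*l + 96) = l*(l + 5)/(l^2 - 14*l + 48)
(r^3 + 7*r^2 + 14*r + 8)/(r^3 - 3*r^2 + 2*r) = (r^3 + 7*r^2 + 14*r + 8)/(r*(r^2 - 3*r + 2))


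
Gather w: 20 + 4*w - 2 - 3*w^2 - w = -3*w^2 + 3*w + 18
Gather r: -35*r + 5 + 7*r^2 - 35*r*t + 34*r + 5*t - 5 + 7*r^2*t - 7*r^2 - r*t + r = 7*r^2*t - 36*r*t + 5*t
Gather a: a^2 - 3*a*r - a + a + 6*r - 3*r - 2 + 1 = a^2 - 3*a*r + 3*r - 1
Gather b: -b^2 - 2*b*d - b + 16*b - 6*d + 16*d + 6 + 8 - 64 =-b^2 + b*(15 - 2*d) + 10*d - 50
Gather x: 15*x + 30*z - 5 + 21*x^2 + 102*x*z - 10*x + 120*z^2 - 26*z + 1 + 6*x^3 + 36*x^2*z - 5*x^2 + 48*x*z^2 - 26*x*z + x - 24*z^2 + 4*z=6*x^3 + x^2*(36*z + 16) + x*(48*z^2 + 76*z + 6) + 96*z^2 + 8*z - 4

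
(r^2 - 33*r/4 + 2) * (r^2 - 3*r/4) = r^4 - 9*r^3 + 131*r^2/16 - 3*r/2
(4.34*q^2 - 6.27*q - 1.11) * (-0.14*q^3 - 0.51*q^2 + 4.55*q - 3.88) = -0.6076*q^5 - 1.3356*q^4 + 23.1001*q^3 - 44.8016*q^2 + 19.2771*q + 4.3068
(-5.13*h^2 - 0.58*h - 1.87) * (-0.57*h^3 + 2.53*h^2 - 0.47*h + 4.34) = 2.9241*h^5 - 12.6483*h^4 + 2.0096*h^3 - 26.7227*h^2 - 1.6383*h - 8.1158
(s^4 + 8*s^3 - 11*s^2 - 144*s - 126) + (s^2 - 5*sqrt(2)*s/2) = s^4 + 8*s^3 - 10*s^2 - 144*s - 5*sqrt(2)*s/2 - 126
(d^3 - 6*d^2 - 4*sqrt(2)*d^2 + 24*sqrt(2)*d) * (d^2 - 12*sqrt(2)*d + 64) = d^5 - 16*sqrt(2)*d^4 - 6*d^4 + 96*sqrt(2)*d^3 + 160*d^3 - 960*d^2 - 256*sqrt(2)*d^2 + 1536*sqrt(2)*d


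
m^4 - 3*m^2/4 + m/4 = m*(m - 1/2)^2*(m + 1)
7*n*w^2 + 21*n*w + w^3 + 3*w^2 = w*(7*n + w)*(w + 3)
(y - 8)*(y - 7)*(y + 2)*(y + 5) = y^4 - 8*y^3 - 39*y^2 + 242*y + 560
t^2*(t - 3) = t^3 - 3*t^2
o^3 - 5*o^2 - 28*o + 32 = (o - 8)*(o - 1)*(o + 4)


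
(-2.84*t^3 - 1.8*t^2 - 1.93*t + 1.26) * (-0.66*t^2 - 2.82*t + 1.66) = 1.8744*t^5 + 9.1968*t^4 + 1.6354*t^3 + 1.623*t^2 - 6.757*t + 2.0916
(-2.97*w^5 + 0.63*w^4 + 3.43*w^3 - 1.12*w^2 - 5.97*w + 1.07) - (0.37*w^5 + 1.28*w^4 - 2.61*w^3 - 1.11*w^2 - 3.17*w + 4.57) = -3.34*w^5 - 0.65*w^4 + 6.04*w^3 - 0.01*w^2 - 2.8*w - 3.5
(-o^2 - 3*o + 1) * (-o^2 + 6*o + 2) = o^4 - 3*o^3 - 21*o^2 + 2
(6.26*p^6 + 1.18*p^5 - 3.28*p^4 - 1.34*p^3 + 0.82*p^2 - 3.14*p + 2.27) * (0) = 0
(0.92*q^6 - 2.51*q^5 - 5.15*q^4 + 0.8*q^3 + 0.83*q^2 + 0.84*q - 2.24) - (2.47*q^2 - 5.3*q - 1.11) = 0.92*q^6 - 2.51*q^5 - 5.15*q^4 + 0.8*q^3 - 1.64*q^2 + 6.14*q - 1.13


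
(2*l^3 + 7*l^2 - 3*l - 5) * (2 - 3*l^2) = -6*l^5 - 21*l^4 + 13*l^3 + 29*l^2 - 6*l - 10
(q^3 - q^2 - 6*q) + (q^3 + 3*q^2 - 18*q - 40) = 2*q^3 + 2*q^2 - 24*q - 40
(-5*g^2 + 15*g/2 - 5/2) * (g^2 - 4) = -5*g^4 + 15*g^3/2 + 35*g^2/2 - 30*g + 10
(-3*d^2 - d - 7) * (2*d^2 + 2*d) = -6*d^4 - 8*d^3 - 16*d^2 - 14*d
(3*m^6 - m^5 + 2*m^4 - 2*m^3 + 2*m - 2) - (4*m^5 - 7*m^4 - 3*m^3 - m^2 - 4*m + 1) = 3*m^6 - 5*m^5 + 9*m^4 + m^3 + m^2 + 6*m - 3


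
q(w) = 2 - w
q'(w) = -1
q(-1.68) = 3.68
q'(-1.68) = -1.00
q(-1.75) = 3.75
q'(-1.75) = -1.00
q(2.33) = -0.33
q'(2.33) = -1.00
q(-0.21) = 2.21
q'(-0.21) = -1.00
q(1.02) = 0.98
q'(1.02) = -1.00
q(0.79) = 1.21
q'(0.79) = -1.00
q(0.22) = 1.78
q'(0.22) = -1.00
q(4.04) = -2.04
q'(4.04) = -1.00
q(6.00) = -4.00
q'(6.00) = -1.00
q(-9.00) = 11.00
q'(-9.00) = -1.00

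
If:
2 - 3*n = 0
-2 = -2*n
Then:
No Solution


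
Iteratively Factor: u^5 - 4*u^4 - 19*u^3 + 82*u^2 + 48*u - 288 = (u + 2)*(u^4 - 6*u^3 - 7*u^2 + 96*u - 144) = (u - 3)*(u + 2)*(u^3 - 3*u^2 - 16*u + 48) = (u - 3)*(u + 2)*(u + 4)*(u^2 - 7*u + 12) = (u - 4)*(u - 3)*(u + 2)*(u + 4)*(u - 3)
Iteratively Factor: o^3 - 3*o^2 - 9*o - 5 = (o - 5)*(o^2 + 2*o + 1) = (o - 5)*(o + 1)*(o + 1)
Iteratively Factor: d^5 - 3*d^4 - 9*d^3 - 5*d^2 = (d - 5)*(d^4 + 2*d^3 + d^2) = (d - 5)*(d + 1)*(d^3 + d^2) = (d - 5)*(d + 1)^2*(d^2) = d*(d - 5)*(d + 1)^2*(d)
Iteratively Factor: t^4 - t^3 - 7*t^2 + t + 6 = (t - 3)*(t^3 + 2*t^2 - t - 2) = (t - 3)*(t - 1)*(t^2 + 3*t + 2) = (t - 3)*(t - 1)*(t + 1)*(t + 2)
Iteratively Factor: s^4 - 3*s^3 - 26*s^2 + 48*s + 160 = (s - 5)*(s^3 + 2*s^2 - 16*s - 32) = (s - 5)*(s + 4)*(s^2 - 2*s - 8) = (s - 5)*(s + 2)*(s + 4)*(s - 4)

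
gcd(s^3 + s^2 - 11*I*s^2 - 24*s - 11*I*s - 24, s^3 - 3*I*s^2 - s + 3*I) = s^2 + s*(1 - 3*I) - 3*I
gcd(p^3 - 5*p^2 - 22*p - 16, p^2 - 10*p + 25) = 1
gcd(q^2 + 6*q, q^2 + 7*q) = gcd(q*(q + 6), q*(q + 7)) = q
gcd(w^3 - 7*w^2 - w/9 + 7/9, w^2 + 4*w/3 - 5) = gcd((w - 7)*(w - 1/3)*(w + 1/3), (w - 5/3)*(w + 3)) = 1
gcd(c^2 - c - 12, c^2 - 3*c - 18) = c + 3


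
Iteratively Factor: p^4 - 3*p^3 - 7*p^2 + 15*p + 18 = (p + 2)*(p^3 - 5*p^2 + 3*p + 9) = (p - 3)*(p + 2)*(p^2 - 2*p - 3) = (p - 3)^2*(p + 2)*(p + 1)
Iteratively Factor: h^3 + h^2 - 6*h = (h)*(h^2 + h - 6) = h*(h + 3)*(h - 2)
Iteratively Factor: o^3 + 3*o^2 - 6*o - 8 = (o + 1)*(o^2 + 2*o - 8) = (o - 2)*(o + 1)*(o + 4)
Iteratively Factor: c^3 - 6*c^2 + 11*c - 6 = (c - 1)*(c^2 - 5*c + 6) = (c - 3)*(c - 1)*(c - 2)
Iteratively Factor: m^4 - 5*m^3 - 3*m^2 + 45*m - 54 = (m - 2)*(m^3 - 3*m^2 - 9*m + 27) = (m - 3)*(m - 2)*(m^2 - 9) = (m - 3)*(m - 2)*(m + 3)*(m - 3)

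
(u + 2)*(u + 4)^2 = u^3 + 10*u^2 + 32*u + 32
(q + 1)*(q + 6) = q^2 + 7*q + 6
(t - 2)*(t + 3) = t^2 + t - 6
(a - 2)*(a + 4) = a^2 + 2*a - 8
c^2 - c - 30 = (c - 6)*(c + 5)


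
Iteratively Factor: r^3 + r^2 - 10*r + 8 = (r - 2)*(r^2 + 3*r - 4) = (r - 2)*(r + 4)*(r - 1)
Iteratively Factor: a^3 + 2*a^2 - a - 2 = (a + 1)*(a^2 + a - 2) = (a - 1)*(a + 1)*(a + 2)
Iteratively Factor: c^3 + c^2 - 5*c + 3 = (c + 3)*(c^2 - 2*c + 1) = (c - 1)*(c + 3)*(c - 1)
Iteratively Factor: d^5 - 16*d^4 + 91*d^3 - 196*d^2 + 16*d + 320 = (d - 4)*(d^4 - 12*d^3 + 43*d^2 - 24*d - 80) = (d - 4)*(d + 1)*(d^3 - 13*d^2 + 56*d - 80) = (d - 4)^2*(d + 1)*(d^2 - 9*d + 20) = (d - 4)^3*(d + 1)*(d - 5)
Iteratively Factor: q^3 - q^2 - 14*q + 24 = (q + 4)*(q^2 - 5*q + 6) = (q - 2)*(q + 4)*(q - 3)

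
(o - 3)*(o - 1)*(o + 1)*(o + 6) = o^4 + 3*o^3 - 19*o^2 - 3*o + 18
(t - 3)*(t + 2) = t^2 - t - 6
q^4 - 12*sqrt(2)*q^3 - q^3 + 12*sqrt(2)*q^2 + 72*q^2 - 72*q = q*(q - 1)*(q - 6*sqrt(2))^2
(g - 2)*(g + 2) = g^2 - 4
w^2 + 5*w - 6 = (w - 1)*(w + 6)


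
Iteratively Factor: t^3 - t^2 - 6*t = (t)*(t^2 - t - 6) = t*(t + 2)*(t - 3)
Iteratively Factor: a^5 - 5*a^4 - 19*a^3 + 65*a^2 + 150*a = (a - 5)*(a^4 - 19*a^2 - 30*a) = (a - 5)*(a + 2)*(a^3 - 2*a^2 - 15*a) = (a - 5)^2*(a + 2)*(a^2 + 3*a) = (a - 5)^2*(a + 2)*(a + 3)*(a)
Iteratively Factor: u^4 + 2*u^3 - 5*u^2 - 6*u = (u)*(u^3 + 2*u^2 - 5*u - 6) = u*(u + 1)*(u^2 + u - 6) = u*(u + 1)*(u + 3)*(u - 2)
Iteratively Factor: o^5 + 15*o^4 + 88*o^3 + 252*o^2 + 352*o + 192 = (o + 2)*(o^4 + 13*o^3 + 62*o^2 + 128*o + 96) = (o + 2)*(o + 3)*(o^3 + 10*o^2 + 32*o + 32) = (o + 2)*(o + 3)*(o + 4)*(o^2 + 6*o + 8) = (o + 2)^2*(o + 3)*(o + 4)*(o + 4)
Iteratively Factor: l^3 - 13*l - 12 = (l + 3)*(l^2 - 3*l - 4) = (l - 4)*(l + 3)*(l + 1)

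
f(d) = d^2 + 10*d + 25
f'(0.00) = 10.00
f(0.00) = 25.00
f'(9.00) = 28.00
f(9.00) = 196.00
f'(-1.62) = 6.76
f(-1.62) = 11.42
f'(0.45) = 10.90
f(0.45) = 29.70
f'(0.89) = 11.78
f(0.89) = 34.69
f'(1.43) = 12.86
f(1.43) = 41.34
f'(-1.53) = 6.94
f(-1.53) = 12.04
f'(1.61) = 13.22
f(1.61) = 43.69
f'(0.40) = 10.80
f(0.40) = 29.16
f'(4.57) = 19.14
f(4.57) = 91.58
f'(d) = 2*d + 10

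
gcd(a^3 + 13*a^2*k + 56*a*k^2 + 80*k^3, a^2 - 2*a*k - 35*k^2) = a + 5*k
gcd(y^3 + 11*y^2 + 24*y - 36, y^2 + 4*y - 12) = y + 6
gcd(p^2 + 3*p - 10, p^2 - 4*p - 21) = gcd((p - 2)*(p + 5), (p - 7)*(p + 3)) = 1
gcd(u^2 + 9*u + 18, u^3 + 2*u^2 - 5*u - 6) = u + 3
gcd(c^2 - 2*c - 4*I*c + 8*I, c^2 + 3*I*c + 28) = c - 4*I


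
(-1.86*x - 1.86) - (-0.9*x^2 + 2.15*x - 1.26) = 0.9*x^2 - 4.01*x - 0.6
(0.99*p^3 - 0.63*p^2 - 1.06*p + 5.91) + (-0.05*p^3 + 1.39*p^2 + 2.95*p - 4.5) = 0.94*p^3 + 0.76*p^2 + 1.89*p + 1.41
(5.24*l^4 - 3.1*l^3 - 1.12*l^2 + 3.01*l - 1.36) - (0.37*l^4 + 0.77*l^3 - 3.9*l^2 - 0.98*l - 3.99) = 4.87*l^4 - 3.87*l^3 + 2.78*l^2 + 3.99*l + 2.63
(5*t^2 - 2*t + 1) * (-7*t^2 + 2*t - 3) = -35*t^4 + 24*t^3 - 26*t^2 + 8*t - 3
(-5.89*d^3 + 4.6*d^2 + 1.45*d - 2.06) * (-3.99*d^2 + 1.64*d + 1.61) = 23.5011*d^5 - 28.0136*d^4 - 7.7244*d^3 + 18.0034*d^2 - 1.0439*d - 3.3166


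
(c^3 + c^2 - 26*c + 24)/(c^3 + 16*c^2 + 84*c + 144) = (c^2 - 5*c + 4)/(c^2 + 10*c + 24)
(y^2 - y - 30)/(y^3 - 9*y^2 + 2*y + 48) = (y^2 - y - 30)/(y^3 - 9*y^2 + 2*y + 48)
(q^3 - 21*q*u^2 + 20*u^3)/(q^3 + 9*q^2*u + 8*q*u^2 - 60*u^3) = (q^2 - 5*q*u + 4*u^2)/(q^2 + 4*q*u - 12*u^2)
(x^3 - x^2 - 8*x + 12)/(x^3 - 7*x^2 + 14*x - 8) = (x^2 + x - 6)/(x^2 - 5*x + 4)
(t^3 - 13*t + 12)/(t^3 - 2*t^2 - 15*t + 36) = (t - 1)/(t - 3)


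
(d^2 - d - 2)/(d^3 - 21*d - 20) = (d - 2)/(d^2 - d - 20)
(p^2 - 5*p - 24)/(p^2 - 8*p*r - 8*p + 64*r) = (p + 3)/(p - 8*r)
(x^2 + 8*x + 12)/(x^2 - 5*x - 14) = (x + 6)/(x - 7)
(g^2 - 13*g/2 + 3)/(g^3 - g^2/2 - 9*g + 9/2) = (g - 6)/(g^2 - 9)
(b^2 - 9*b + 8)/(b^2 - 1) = (b - 8)/(b + 1)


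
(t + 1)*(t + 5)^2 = t^3 + 11*t^2 + 35*t + 25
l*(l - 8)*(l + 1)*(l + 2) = l^4 - 5*l^3 - 22*l^2 - 16*l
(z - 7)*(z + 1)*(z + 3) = z^3 - 3*z^2 - 25*z - 21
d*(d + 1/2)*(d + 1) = d^3 + 3*d^2/2 + d/2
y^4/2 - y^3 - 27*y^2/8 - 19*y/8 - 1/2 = (y/2 + 1/4)*(y - 4)*(y + 1/2)*(y + 1)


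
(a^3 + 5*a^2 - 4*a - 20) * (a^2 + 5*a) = a^5 + 10*a^4 + 21*a^3 - 40*a^2 - 100*a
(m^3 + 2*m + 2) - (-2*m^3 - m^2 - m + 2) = 3*m^3 + m^2 + 3*m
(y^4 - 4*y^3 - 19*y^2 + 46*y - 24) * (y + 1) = y^5 - 3*y^4 - 23*y^3 + 27*y^2 + 22*y - 24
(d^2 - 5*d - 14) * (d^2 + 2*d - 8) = d^4 - 3*d^3 - 32*d^2 + 12*d + 112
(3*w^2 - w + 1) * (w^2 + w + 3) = 3*w^4 + 2*w^3 + 9*w^2 - 2*w + 3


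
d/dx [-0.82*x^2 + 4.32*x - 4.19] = 4.32 - 1.64*x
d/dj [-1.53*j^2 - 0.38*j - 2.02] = -3.06*j - 0.38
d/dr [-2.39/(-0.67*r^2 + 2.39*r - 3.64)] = (5.7121 - 3.2026*r)/(0.67*r^2 - 2.39*r + 3.64)^2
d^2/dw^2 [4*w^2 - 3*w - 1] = 8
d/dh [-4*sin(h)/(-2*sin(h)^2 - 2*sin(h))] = -2*cos(h)/(sin(h) + 1)^2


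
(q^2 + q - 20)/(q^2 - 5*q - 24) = (-q^2 - q + 20)/(-q^2 + 5*q + 24)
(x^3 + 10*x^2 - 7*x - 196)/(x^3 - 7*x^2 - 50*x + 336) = (x^2 + 3*x - 28)/(x^2 - 14*x + 48)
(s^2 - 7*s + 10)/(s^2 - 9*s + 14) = (s - 5)/(s - 7)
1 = 1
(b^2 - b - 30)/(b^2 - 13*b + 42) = (b + 5)/(b - 7)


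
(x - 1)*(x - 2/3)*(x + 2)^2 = x^4 + 7*x^3/3 - 2*x^2 - 4*x + 8/3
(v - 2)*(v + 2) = v^2 - 4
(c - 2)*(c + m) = c^2 + c*m - 2*c - 2*m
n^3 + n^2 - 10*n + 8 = (n - 2)*(n - 1)*(n + 4)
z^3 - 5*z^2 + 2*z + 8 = (z - 4)*(z - 2)*(z + 1)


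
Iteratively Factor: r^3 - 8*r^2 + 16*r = (r)*(r^2 - 8*r + 16) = r*(r - 4)*(r - 4)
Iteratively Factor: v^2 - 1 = (v + 1)*(v - 1)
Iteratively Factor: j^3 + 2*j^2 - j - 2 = (j - 1)*(j^2 + 3*j + 2) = (j - 1)*(j + 2)*(j + 1)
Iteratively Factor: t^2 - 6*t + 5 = (t - 1)*(t - 5)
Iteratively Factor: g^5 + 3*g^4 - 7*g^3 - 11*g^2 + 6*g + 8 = (g + 1)*(g^4 + 2*g^3 - 9*g^2 - 2*g + 8) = (g - 2)*(g + 1)*(g^3 + 4*g^2 - g - 4) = (g - 2)*(g - 1)*(g + 1)*(g^2 + 5*g + 4) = (g - 2)*(g - 1)*(g + 1)^2*(g + 4)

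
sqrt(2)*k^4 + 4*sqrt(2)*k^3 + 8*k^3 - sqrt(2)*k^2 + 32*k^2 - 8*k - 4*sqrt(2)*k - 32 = (k - 1)*(k + 4)*(k + 4*sqrt(2))*(sqrt(2)*k + sqrt(2))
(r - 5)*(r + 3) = r^2 - 2*r - 15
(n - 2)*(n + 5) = n^2 + 3*n - 10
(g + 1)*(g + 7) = g^2 + 8*g + 7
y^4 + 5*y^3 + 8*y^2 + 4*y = y*(y + 1)*(y + 2)^2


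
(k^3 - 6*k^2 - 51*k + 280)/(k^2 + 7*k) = k - 13 + 40/k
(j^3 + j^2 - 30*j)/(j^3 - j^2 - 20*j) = (j + 6)/(j + 4)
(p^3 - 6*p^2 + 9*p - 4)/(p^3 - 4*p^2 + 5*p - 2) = (p - 4)/(p - 2)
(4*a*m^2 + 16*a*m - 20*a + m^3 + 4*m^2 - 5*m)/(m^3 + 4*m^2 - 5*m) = (4*a + m)/m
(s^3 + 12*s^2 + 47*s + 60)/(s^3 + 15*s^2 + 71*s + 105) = (s + 4)/(s + 7)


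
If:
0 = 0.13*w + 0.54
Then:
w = -4.15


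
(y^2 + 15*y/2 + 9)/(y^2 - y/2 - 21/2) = (2*y^2 + 15*y + 18)/(2*y^2 - y - 21)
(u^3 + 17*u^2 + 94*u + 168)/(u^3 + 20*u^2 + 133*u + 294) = (u + 4)/(u + 7)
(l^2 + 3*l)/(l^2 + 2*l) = (l + 3)/(l + 2)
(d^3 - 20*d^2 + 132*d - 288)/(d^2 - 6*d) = d - 14 + 48/d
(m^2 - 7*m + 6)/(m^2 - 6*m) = (m - 1)/m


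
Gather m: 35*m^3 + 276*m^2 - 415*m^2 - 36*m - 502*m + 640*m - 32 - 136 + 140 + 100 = 35*m^3 - 139*m^2 + 102*m + 72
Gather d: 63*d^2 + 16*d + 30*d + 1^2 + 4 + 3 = 63*d^2 + 46*d + 8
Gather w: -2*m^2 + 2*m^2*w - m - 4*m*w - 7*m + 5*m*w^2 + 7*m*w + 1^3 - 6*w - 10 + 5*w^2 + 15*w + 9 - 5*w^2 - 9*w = -2*m^2 + 5*m*w^2 - 8*m + w*(2*m^2 + 3*m)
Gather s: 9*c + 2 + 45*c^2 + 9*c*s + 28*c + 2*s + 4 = 45*c^2 + 37*c + s*(9*c + 2) + 6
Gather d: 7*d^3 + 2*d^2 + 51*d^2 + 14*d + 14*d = 7*d^3 + 53*d^2 + 28*d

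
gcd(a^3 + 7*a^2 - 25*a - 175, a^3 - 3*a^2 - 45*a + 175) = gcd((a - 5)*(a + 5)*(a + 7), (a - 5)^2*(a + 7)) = a^2 + 2*a - 35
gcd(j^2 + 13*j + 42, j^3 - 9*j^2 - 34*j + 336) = j + 6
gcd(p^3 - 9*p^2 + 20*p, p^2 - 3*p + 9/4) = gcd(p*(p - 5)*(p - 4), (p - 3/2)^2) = 1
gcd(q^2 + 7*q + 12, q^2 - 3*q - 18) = q + 3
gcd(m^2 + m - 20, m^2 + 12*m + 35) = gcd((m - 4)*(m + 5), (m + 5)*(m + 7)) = m + 5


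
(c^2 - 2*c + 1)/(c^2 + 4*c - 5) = (c - 1)/(c + 5)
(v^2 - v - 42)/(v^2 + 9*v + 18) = (v - 7)/(v + 3)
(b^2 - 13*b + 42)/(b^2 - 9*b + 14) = (b - 6)/(b - 2)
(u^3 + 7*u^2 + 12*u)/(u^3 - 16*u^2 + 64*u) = (u^2 + 7*u + 12)/(u^2 - 16*u + 64)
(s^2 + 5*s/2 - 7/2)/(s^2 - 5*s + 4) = (s + 7/2)/(s - 4)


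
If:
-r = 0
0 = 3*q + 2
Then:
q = -2/3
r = 0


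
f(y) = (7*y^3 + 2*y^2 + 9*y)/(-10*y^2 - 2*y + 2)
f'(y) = (20*y + 2)*(7*y^3 + 2*y^2 + 9*y)/(-10*y^2 - 2*y + 2)^2 + (21*y^2 + 4*y + 9)/(-10*y^2 - 2*y + 2) = (-35*y^4 - 14*y^3 + 64*y^2 + 4*y + 9)/(2*(25*y^4 + 10*y^3 - 9*y^2 - 2*y + 1))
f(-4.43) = 3.29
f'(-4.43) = -0.64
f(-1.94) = 1.92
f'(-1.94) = -0.30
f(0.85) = -1.93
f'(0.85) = 1.33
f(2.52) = -2.22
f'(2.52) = -0.55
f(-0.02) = -0.09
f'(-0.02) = 4.32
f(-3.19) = 2.52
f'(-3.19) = -0.58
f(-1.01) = 2.31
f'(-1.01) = 2.53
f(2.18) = -2.04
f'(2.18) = -0.49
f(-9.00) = 6.36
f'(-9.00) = -0.69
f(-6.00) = 4.32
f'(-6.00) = -0.67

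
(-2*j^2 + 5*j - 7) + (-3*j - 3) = -2*j^2 + 2*j - 10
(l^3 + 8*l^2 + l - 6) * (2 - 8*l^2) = -8*l^5 - 64*l^4 - 6*l^3 + 64*l^2 + 2*l - 12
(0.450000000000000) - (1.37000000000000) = -0.920000000000000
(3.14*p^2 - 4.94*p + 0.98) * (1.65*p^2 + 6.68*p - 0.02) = 5.181*p^4 + 12.8242*p^3 - 31.445*p^2 + 6.6452*p - 0.0196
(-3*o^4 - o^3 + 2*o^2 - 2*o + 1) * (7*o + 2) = -21*o^5 - 13*o^4 + 12*o^3 - 10*o^2 + 3*o + 2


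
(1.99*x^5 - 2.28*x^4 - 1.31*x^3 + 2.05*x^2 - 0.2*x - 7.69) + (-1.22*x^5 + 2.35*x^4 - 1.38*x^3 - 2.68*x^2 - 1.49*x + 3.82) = 0.77*x^5 + 0.0700000000000003*x^4 - 2.69*x^3 - 0.63*x^2 - 1.69*x - 3.87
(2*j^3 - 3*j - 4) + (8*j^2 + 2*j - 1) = 2*j^3 + 8*j^2 - j - 5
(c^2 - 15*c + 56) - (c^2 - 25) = 81 - 15*c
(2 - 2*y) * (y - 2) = -2*y^2 + 6*y - 4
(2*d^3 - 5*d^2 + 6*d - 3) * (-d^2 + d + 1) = -2*d^5 + 7*d^4 - 9*d^3 + 4*d^2 + 3*d - 3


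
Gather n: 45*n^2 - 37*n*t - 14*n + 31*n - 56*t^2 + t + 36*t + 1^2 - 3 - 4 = 45*n^2 + n*(17 - 37*t) - 56*t^2 + 37*t - 6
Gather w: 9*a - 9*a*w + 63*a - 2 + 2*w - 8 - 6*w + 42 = 72*a + w*(-9*a - 4) + 32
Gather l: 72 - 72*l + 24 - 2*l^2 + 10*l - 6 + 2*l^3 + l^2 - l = 2*l^3 - l^2 - 63*l + 90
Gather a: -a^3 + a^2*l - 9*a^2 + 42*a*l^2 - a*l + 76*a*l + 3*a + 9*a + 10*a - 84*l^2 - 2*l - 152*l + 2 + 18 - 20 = -a^3 + a^2*(l - 9) + a*(42*l^2 + 75*l + 22) - 84*l^2 - 154*l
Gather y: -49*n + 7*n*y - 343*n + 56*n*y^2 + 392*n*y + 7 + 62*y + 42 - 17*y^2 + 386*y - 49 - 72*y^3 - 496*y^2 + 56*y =-392*n - 72*y^3 + y^2*(56*n - 513) + y*(399*n + 504)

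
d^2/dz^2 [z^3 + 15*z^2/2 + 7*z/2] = 6*z + 15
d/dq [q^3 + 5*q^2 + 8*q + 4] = 3*q^2 + 10*q + 8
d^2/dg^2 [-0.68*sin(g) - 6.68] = 0.68*sin(g)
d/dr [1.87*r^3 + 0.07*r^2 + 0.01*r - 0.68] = 5.61*r^2 + 0.14*r + 0.01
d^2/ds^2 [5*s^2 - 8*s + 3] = 10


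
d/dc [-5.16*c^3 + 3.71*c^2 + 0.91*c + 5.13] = -15.48*c^2 + 7.42*c + 0.91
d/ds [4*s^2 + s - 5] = 8*s + 1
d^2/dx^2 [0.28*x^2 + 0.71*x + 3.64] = 0.560000000000000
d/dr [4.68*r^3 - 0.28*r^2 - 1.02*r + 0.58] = 14.04*r^2 - 0.56*r - 1.02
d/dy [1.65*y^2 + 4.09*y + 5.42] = 3.3*y + 4.09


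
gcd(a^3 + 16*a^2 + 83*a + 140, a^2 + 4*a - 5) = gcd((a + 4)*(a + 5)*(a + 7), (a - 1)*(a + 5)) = a + 5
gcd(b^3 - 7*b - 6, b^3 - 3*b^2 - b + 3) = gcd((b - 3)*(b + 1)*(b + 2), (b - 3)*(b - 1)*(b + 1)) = b^2 - 2*b - 3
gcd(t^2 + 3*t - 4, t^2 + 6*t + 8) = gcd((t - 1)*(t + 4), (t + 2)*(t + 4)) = t + 4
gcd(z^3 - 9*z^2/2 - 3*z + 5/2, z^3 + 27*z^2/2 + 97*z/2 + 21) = 1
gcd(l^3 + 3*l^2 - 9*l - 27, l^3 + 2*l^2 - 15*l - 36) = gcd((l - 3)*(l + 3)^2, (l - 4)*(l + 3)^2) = l^2 + 6*l + 9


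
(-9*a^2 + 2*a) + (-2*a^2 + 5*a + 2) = -11*a^2 + 7*a + 2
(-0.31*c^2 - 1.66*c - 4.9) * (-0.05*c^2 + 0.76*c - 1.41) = 0.0155*c^4 - 0.1526*c^3 - 0.5795*c^2 - 1.3834*c + 6.909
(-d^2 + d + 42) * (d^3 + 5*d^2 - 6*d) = -d^5 - 4*d^4 + 53*d^3 + 204*d^2 - 252*d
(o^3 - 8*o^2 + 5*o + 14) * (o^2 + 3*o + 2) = o^5 - 5*o^4 - 17*o^3 + 13*o^2 + 52*o + 28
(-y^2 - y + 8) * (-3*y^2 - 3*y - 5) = 3*y^4 + 6*y^3 - 16*y^2 - 19*y - 40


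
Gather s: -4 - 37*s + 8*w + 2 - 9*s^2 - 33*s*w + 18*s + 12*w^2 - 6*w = -9*s^2 + s*(-33*w - 19) + 12*w^2 + 2*w - 2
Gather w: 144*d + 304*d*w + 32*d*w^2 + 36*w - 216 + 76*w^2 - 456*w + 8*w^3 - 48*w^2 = 144*d + 8*w^3 + w^2*(32*d + 28) + w*(304*d - 420) - 216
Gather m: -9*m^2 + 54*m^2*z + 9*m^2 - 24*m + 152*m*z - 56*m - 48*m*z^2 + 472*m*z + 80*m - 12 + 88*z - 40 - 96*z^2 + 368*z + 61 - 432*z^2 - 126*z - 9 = 54*m^2*z + m*(-48*z^2 + 624*z) - 528*z^2 + 330*z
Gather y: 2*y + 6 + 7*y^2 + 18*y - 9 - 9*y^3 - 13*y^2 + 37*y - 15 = -9*y^3 - 6*y^2 + 57*y - 18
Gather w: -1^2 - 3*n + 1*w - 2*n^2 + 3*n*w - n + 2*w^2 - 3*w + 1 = -2*n^2 - 4*n + 2*w^2 + w*(3*n - 2)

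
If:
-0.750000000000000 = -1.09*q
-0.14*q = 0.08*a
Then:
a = -1.20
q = 0.69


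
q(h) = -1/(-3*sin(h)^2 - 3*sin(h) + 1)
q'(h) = -(6*sin(h)*cos(h) + 3*cos(h))/(-3*sin(h)^2 - 3*sin(h) + 1)^2 = -3*(2*sin(h) + 1)*cos(h)/(3*sin(h)^2 + 3*sin(h) - 1)^2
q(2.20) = 0.30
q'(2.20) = 0.40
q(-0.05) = -0.88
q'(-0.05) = -2.07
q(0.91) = 0.31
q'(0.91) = -0.45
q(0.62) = 0.57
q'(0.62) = -1.71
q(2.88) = -42.57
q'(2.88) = 7968.48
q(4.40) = -0.88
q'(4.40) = -0.64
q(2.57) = 0.67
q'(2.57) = 2.33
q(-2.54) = -0.58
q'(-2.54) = -0.11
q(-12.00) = 0.68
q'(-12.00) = -2.42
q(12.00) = -0.57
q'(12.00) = 0.06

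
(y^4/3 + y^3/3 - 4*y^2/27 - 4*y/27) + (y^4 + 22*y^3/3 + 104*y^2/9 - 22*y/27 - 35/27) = 4*y^4/3 + 23*y^3/3 + 308*y^2/27 - 26*y/27 - 35/27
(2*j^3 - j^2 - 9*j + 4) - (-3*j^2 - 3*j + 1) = 2*j^3 + 2*j^2 - 6*j + 3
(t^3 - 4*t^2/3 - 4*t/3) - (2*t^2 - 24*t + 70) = t^3 - 10*t^2/3 + 68*t/3 - 70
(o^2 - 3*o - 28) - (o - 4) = o^2 - 4*o - 24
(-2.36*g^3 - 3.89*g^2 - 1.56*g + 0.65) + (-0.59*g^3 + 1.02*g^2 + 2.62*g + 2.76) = -2.95*g^3 - 2.87*g^2 + 1.06*g + 3.41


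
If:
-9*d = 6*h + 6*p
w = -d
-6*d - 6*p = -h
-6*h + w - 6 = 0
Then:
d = 42/11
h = -18/11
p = -45/11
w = -42/11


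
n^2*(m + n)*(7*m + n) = 7*m^2*n^2 + 8*m*n^3 + n^4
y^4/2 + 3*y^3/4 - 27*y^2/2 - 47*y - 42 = (y/2 + 1)*(y - 6)*(y + 2)*(y + 7/2)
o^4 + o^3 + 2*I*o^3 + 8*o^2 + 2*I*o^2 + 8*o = o*(o + 1)*(o - 2*I)*(o + 4*I)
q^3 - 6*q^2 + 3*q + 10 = (q - 5)*(q - 2)*(q + 1)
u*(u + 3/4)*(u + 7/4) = u^3 + 5*u^2/2 + 21*u/16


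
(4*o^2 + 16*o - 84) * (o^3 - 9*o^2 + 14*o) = 4*o^5 - 20*o^4 - 172*o^3 + 980*o^2 - 1176*o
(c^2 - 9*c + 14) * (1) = c^2 - 9*c + 14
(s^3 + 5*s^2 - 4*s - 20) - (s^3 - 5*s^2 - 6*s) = 10*s^2 + 2*s - 20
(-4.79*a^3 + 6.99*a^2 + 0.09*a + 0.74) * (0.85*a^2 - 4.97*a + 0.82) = -4.0715*a^5 + 29.7478*a^4 - 38.5916*a^3 + 5.9135*a^2 - 3.604*a + 0.6068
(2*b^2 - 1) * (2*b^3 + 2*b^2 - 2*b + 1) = 4*b^5 + 4*b^4 - 6*b^3 + 2*b - 1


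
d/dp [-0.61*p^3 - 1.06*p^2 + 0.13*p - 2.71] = -1.83*p^2 - 2.12*p + 0.13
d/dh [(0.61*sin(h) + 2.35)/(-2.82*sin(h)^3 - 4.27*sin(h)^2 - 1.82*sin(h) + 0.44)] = (3.4404*sin(h)^3 + 22.4857*sin(h)^2 + 20.069*sin(h) + 4.5454)*cos(h)/(7.9524*sin(h)^6 + 24.0828*sin(h)^5 + 28.4977*sin(h)^4 + 13.0612*sin(h)^3 - 0.445199999999999*sin(h)^2 - 1.6016*sin(h) + 0.1936)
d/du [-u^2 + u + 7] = 1 - 2*u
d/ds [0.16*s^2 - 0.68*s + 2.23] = 0.32*s - 0.68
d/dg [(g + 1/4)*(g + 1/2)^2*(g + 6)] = 4*g^3 + 87*g^2/4 + 16*g + 49/16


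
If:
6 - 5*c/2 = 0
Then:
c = 12/5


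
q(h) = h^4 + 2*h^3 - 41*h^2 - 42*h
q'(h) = 4*h^3 + 6*h^2 - 82*h - 42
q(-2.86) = -195.13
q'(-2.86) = 148.02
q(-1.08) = -3.62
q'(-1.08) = 48.52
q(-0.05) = 2.00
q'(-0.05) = -37.89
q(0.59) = -38.52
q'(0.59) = -87.47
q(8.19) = 2503.81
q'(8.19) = 1886.29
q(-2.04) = -84.61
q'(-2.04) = 116.29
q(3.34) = -398.69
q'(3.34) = -99.91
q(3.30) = -394.62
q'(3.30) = -103.51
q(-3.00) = -216.00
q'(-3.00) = 150.00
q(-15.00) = 35280.00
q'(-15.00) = -10962.00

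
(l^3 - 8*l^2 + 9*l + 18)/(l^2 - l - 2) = (l^2 - 9*l + 18)/(l - 2)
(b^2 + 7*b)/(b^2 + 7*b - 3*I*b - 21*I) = b/(b - 3*I)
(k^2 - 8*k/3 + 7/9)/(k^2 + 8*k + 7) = (9*k^2 - 24*k + 7)/(9*(k^2 + 8*k + 7))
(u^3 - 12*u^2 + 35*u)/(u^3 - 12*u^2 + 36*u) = (u^2 - 12*u + 35)/(u^2 - 12*u + 36)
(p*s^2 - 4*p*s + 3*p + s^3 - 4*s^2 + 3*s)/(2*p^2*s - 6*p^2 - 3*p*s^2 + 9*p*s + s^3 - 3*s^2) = (p*s - p + s^2 - s)/(2*p^2 - 3*p*s + s^2)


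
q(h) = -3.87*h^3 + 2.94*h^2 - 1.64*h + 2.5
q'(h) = -11.61*h^2 + 5.88*h - 1.64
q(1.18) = -1.70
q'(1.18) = -10.87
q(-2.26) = 65.89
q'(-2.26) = -74.23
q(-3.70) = 244.84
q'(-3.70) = -182.34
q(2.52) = -44.89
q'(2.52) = -60.55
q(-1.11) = 13.24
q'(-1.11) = -22.47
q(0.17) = 2.29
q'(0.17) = -0.98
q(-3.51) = 211.83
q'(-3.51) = -165.32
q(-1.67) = 31.46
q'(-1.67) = -43.84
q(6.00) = -737.42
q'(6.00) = -384.32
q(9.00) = -2595.35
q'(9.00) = -889.13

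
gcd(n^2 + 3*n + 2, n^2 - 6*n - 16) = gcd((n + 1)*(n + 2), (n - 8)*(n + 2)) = n + 2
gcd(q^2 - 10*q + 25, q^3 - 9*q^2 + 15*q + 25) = q^2 - 10*q + 25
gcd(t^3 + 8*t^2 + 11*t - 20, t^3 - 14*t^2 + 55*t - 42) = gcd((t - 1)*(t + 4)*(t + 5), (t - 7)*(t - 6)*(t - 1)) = t - 1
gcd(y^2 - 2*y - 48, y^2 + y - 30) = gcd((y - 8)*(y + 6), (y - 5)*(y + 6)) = y + 6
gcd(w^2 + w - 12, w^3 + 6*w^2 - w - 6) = 1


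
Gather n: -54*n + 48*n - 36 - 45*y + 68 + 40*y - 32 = -6*n - 5*y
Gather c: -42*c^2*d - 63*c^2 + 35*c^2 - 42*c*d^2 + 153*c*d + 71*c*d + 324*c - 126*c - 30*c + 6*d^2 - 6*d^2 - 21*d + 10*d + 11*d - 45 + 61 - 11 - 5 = c^2*(-42*d - 28) + c*(-42*d^2 + 224*d + 168)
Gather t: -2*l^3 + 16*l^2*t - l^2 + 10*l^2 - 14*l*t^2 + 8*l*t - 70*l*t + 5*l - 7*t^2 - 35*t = -2*l^3 + 9*l^2 + 5*l + t^2*(-14*l - 7) + t*(16*l^2 - 62*l - 35)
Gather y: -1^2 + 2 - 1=0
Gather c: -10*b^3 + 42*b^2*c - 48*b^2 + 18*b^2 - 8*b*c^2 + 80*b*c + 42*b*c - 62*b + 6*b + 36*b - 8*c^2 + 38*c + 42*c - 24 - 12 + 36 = -10*b^3 - 30*b^2 - 20*b + c^2*(-8*b - 8) + c*(42*b^2 + 122*b + 80)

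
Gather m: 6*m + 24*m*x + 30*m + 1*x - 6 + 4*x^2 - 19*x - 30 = m*(24*x + 36) + 4*x^2 - 18*x - 36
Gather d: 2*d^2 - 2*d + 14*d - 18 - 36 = 2*d^2 + 12*d - 54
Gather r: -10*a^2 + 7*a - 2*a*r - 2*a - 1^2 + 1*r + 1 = -10*a^2 + 5*a + r*(1 - 2*a)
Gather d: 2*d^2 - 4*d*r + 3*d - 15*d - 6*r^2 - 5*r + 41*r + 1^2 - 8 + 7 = 2*d^2 + d*(-4*r - 12) - 6*r^2 + 36*r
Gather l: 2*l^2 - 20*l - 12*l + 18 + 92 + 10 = 2*l^2 - 32*l + 120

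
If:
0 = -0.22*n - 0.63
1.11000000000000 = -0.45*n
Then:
No Solution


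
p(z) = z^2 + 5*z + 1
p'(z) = 2*z + 5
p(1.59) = 11.48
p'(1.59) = 8.18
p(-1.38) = -4.00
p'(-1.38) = 2.24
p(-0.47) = -1.13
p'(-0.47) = 4.06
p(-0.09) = 0.56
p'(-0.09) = 4.82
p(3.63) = 32.33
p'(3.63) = 12.26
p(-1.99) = -4.99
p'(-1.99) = 1.02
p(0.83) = 5.84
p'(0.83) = 6.66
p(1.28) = 9.04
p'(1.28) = 7.56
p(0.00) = 1.00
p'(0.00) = 5.00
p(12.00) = 205.00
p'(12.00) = 29.00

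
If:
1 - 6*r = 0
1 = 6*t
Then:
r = 1/6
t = 1/6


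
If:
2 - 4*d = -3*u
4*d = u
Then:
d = -1/4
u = -1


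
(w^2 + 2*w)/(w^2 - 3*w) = (w + 2)/(w - 3)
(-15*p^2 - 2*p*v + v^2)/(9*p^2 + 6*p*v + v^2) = (-5*p + v)/(3*p + v)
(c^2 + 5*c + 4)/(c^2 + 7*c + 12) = (c + 1)/(c + 3)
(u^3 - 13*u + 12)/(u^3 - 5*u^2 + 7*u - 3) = (u + 4)/(u - 1)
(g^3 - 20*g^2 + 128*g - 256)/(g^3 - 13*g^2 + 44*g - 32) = (g - 8)/(g - 1)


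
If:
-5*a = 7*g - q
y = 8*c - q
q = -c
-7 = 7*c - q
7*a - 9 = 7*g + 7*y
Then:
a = -181/48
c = -7/8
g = 947/336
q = 7/8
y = -63/8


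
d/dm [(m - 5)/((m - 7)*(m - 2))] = (-m^2 + 10*m - 31)/(m^4 - 18*m^3 + 109*m^2 - 252*m + 196)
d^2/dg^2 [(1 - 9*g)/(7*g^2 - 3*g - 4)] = 2*((9*g - 1)*(14*g - 3)^2 + (189*g - 34)*(-7*g^2 + 3*g + 4))/(-7*g^2 + 3*g + 4)^3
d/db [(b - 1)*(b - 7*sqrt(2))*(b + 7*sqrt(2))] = 3*b^2 - 2*b - 98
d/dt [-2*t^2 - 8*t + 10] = -4*t - 8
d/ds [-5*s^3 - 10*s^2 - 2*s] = -15*s^2 - 20*s - 2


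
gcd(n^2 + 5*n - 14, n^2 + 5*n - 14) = n^2 + 5*n - 14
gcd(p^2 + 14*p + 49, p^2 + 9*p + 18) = 1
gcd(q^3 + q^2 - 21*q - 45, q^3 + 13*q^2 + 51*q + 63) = q^2 + 6*q + 9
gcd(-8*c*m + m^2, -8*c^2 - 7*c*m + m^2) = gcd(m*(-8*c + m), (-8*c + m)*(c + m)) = 8*c - m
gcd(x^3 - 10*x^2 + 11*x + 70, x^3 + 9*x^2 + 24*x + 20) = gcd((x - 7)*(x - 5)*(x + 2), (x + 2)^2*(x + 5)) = x + 2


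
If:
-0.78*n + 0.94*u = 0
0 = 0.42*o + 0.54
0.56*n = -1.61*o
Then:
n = 3.70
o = -1.29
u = 3.07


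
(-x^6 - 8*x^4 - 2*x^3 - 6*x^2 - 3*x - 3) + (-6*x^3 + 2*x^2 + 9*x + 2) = -x^6 - 8*x^4 - 8*x^3 - 4*x^2 + 6*x - 1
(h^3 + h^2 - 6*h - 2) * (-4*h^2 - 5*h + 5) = -4*h^5 - 9*h^4 + 24*h^3 + 43*h^2 - 20*h - 10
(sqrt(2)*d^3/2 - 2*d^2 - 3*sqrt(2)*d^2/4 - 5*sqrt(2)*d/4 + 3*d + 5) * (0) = 0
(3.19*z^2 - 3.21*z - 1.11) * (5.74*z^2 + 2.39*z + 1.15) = 18.3106*z^4 - 10.8013*z^3 - 10.3748*z^2 - 6.3444*z - 1.2765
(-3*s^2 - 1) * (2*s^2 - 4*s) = -6*s^4 + 12*s^3 - 2*s^2 + 4*s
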